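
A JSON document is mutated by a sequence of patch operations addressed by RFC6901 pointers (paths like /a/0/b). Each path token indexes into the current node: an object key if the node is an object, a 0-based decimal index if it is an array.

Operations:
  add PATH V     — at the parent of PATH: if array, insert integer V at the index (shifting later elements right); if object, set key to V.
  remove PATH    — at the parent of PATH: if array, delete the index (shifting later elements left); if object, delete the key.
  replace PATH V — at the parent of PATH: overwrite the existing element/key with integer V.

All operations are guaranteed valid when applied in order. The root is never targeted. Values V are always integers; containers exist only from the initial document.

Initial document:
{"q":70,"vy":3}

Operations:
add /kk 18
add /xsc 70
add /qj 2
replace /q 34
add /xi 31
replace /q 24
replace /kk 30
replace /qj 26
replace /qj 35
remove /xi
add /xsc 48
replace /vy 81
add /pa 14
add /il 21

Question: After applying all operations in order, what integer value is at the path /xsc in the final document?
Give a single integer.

After op 1 (add /kk 18): {"kk":18,"q":70,"vy":3}
After op 2 (add /xsc 70): {"kk":18,"q":70,"vy":3,"xsc":70}
After op 3 (add /qj 2): {"kk":18,"q":70,"qj":2,"vy":3,"xsc":70}
After op 4 (replace /q 34): {"kk":18,"q":34,"qj":2,"vy":3,"xsc":70}
After op 5 (add /xi 31): {"kk":18,"q":34,"qj":2,"vy":3,"xi":31,"xsc":70}
After op 6 (replace /q 24): {"kk":18,"q":24,"qj":2,"vy":3,"xi":31,"xsc":70}
After op 7 (replace /kk 30): {"kk":30,"q":24,"qj":2,"vy":3,"xi":31,"xsc":70}
After op 8 (replace /qj 26): {"kk":30,"q":24,"qj":26,"vy":3,"xi":31,"xsc":70}
After op 9 (replace /qj 35): {"kk":30,"q":24,"qj":35,"vy":3,"xi":31,"xsc":70}
After op 10 (remove /xi): {"kk":30,"q":24,"qj":35,"vy":3,"xsc":70}
After op 11 (add /xsc 48): {"kk":30,"q":24,"qj":35,"vy":3,"xsc":48}
After op 12 (replace /vy 81): {"kk":30,"q":24,"qj":35,"vy":81,"xsc":48}
After op 13 (add /pa 14): {"kk":30,"pa":14,"q":24,"qj":35,"vy":81,"xsc":48}
After op 14 (add /il 21): {"il":21,"kk":30,"pa":14,"q":24,"qj":35,"vy":81,"xsc":48}
Value at /xsc: 48

Answer: 48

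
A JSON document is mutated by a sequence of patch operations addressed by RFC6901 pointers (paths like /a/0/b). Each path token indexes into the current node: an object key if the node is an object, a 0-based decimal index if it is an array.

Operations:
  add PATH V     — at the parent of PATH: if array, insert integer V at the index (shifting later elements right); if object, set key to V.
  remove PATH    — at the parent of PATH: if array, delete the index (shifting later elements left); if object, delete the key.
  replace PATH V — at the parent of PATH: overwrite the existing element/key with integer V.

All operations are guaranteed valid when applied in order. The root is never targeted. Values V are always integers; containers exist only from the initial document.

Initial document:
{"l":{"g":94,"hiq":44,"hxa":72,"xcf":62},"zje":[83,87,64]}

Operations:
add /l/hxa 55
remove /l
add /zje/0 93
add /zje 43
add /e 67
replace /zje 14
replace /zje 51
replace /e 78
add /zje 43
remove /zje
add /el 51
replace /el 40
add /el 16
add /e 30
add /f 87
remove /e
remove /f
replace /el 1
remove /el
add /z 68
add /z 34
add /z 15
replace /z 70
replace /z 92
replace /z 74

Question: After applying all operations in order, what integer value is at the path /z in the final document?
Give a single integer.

Answer: 74

Derivation:
After op 1 (add /l/hxa 55): {"l":{"g":94,"hiq":44,"hxa":55,"xcf":62},"zje":[83,87,64]}
After op 2 (remove /l): {"zje":[83,87,64]}
After op 3 (add /zje/0 93): {"zje":[93,83,87,64]}
After op 4 (add /zje 43): {"zje":43}
After op 5 (add /e 67): {"e":67,"zje":43}
After op 6 (replace /zje 14): {"e":67,"zje":14}
After op 7 (replace /zje 51): {"e":67,"zje":51}
After op 8 (replace /e 78): {"e":78,"zje":51}
After op 9 (add /zje 43): {"e":78,"zje":43}
After op 10 (remove /zje): {"e":78}
After op 11 (add /el 51): {"e":78,"el":51}
After op 12 (replace /el 40): {"e":78,"el":40}
After op 13 (add /el 16): {"e":78,"el":16}
After op 14 (add /e 30): {"e":30,"el":16}
After op 15 (add /f 87): {"e":30,"el":16,"f":87}
After op 16 (remove /e): {"el":16,"f":87}
After op 17 (remove /f): {"el":16}
After op 18 (replace /el 1): {"el":1}
After op 19 (remove /el): {}
After op 20 (add /z 68): {"z":68}
After op 21 (add /z 34): {"z":34}
After op 22 (add /z 15): {"z":15}
After op 23 (replace /z 70): {"z":70}
After op 24 (replace /z 92): {"z":92}
After op 25 (replace /z 74): {"z":74}
Value at /z: 74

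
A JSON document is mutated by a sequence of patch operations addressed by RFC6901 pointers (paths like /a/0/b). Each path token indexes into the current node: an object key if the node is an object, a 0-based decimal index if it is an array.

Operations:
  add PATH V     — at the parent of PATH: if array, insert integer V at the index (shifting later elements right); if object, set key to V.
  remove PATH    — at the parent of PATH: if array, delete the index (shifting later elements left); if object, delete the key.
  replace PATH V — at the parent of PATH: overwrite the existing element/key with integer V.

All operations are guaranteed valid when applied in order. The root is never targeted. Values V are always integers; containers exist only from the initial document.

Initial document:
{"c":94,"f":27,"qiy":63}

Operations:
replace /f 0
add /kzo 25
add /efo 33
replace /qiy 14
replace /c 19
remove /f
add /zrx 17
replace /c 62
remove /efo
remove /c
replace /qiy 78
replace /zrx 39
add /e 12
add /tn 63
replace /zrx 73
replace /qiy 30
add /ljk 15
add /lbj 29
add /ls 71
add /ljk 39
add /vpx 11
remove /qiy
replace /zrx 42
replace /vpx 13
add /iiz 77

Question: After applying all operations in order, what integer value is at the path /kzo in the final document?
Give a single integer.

Answer: 25

Derivation:
After op 1 (replace /f 0): {"c":94,"f":0,"qiy":63}
After op 2 (add /kzo 25): {"c":94,"f":0,"kzo":25,"qiy":63}
After op 3 (add /efo 33): {"c":94,"efo":33,"f":0,"kzo":25,"qiy":63}
After op 4 (replace /qiy 14): {"c":94,"efo":33,"f":0,"kzo":25,"qiy":14}
After op 5 (replace /c 19): {"c":19,"efo":33,"f":0,"kzo":25,"qiy":14}
After op 6 (remove /f): {"c":19,"efo":33,"kzo":25,"qiy":14}
After op 7 (add /zrx 17): {"c":19,"efo":33,"kzo":25,"qiy":14,"zrx":17}
After op 8 (replace /c 62): {"c":62,"efo":33,"kzo":25,"qiy":14,"zrx":17}
After op 9 (remove /efo): {"c":62,"kzo":25,"qiy":14,"zrx":17}
After op 10 (remove /c): {"kzo":25,"qiy":14,"zrx":17}
After op 11 (replace /qiy 78): {"kzo":25,"qiy":78,"zrx":17}
After op 12 (replace /zrx 39): {"kzo":25,"qiy":78,"zrx":39}
After op 13 (add /e 12): {"e":12,"kzo":25,"qiy":78,"zrx":39}
After op 14 (add /tn 63): {"e":12,"kzo":25,"qiy":78,"tn":63,"zrx":39}
After op 15 (replace /zrx 73): {"e":12,"kzo":25,"qiy":78,"tn":63,"zrx":73}
After op 16 (replace /qiy 30): {"e":12,"kzo":25,"qiy":30,"tn":63,"zrx":73}
After op 17 (add /ljk 15): {"e":12,"kzo":25,"ljk":15,"qiy":30,"tn":63,"zrx":73}
After op 18 (add /lbj 29): {"e":12,"kzo":25,"lbj":29,"ljk":15,"qiy":30,"tn":63,"zrx":73}
After op 19 (add /ls 71): {"e":12,"kzo":25,"lbj":29,"ljk":15,"ls":71,"qiy":30,"tn":63,"zrx":73}
After op 20 (add /ljk 39): {"e":12,"kzo":25,"lbj":29,"ljk":39,"ls":71,"qiy":30,"tn":63,"zrx":73}
After op 21 (add /vpx 11): {"e":12,"kzo":25,"lbj":29,"ljk":39,"ls":71,"qiy":30,"tn":63,"vpx":11,"zrx":73}
After op 22 (remove /qiy): {"e":12,"kzo":25,"lbj":29,"ljk":39,"ls":71,"tn":63,"vpx":11,"zrx":73}
After op 23 (replace /zrx 42): {"e":12,"kzo":25,"lbj":29,"ljk":39,"ls":71,"tn":63,"vpx":11,"zrx":42}
After op 24 (replace /vpx 13): {"e":12,"kzo":25,"lbj":29,"ljk":39,"ls":71,"tn":63,"vpx":13,"zrx":42}
After op 25 (add /iiz 77): {"e":12,"iiz":77,"kzo":25,"lbj":29,"ljk":39,"ls":71,"tn":63,"vpx":13,"zrx":42}
Value at /kzo: 25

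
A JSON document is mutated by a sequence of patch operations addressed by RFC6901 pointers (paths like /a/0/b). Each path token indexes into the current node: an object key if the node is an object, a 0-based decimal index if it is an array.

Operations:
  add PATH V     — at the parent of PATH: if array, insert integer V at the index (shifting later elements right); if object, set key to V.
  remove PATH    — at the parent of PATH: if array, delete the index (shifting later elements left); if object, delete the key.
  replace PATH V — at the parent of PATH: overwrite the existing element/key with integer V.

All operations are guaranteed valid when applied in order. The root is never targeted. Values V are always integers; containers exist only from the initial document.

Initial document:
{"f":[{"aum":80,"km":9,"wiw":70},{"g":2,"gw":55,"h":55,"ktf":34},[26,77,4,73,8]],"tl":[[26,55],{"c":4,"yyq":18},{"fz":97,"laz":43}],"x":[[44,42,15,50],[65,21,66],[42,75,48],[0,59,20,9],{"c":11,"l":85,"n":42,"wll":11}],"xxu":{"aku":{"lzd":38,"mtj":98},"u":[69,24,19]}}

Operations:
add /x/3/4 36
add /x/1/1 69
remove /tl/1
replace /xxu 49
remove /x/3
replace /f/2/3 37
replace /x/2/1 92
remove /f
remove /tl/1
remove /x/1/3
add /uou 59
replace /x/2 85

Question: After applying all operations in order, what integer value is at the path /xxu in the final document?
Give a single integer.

After op 1 (add /x/3/4 36): {"f":[{"aum":80,"km":9,"wiw":70},{"g":2,"gw":55,"h":55,"ktf":34},[26,77,4,73,8]],"tl":[[26,55],{"c":4,"yyq":18},{"fz":97,"laz":43}],"x":[[44,42,15,50],[65,21,66],[42,75,48],[0,59,20,9,36],{"c":11,"l":85,"n":42,"wll":11}],"xxu":{"aku":{"lzd":38,"mtj":98},"u":[69,24,19]}}
After op 2 (add /x/1/1 69): {"f":[{"aum":80,"km":9,"wiw":70},{"g":2,"gw":55,"h":55,"ktf":34},[26,77,4,73,8]],"tl":[[26,55],{"c":4,"yyq":18},{"fz":97,"laz":43}],"x":[[44,42,15,50],[65,69,21,66],[42,75,48],[0,59,20,9,36],{"c":11,"l":85,"n":42,"wll":11}],"xxu":{"aku":{"lzd":38,"mtj":98},"u":[69,24,19]}}
After op 3 (remove /tl/1): {"f":[{"aum":80,"km":9,"wiw":70},{"g":2,"gw":55,"h":55,"ktf":34},[26,77,4,73,8]],"tl":[[26,55],{"fz":97,"laz":43}],"x":[[44,42,15,50],[65,69,21,66],[42,75,48],[0,59,20,9,36],{"c":11,"l":85,"n":42,"wll":11}],"xxu":{"aku":{"lzd":38,"mtj":98},"u":[69,24,19]}}
After op 4 (replace /xxu 49): {"f":[{"aum":80,"km":9,"wiw":70},{"g":2,"gw":55,"h":55,"ktf":34},[26,77,4,73,8]],"tl":[[26,55],{"fz":97,"laz":43}],"x":[[44,42,15,50],[65,69,21,66],[42,75,48],[0,59,20,9,36],{"c":11,"l":85,"n":42,"wll":11}],"xxu":49}
After op 5 (remove /x/3): {"f":[{"aum":80,"km":9,"wiw":70},{"g":2,"gw":55,"h":55,"ktf":34},[26,77,4,73,8]],"tl":[[26,55],{"fz":97,"laz":43}],"x":[[44,42,15,50],[65,69,21,66],[42,75,48],{"c":11,"l":85,"n":42,"wll":11}],"xxu":49}
After op 6 (replace /f/2/3 37): {"f":[{"aum":80,"km":9,"wiw":70},{"g":2,"gw":55,"h":55,"ktf":34},[26,77,4,37,8]],"tl":[[26,55],{"fz":97,"laz":43}],"x":[[44,42,15,50],[65,69,21,66],[42,75,48],{"c":11,"l":85,"n":42,"wll":11}],"xxu":49}
After op 7 (replace /x/2/1 92): {"f":[{"aum":80,"km":9,"wiw":70},{"g":2,"gw":55,"h":55,"ktf":34},[26,77,4,37,8]],"tl":[[26,55],{"fz":97,"laz":43}],"x":[[44,42,15,50],[65,69,21,66],[42,92,48],{"c":11,"l":85,"n":42,"wll":11}],"xxu":49}
After op 8 (remove /f): {"tl":[[26,55],{"fz":97,"laz":43}],"x":[[44,42,15,50],[65,69,21,66],[42,92,48],{"c":11,"l":85,"n":42,"wll":11}],"xxu":49}
After op 9 (remove /tl/1): {"tl":[[26,55]],"x":[[44,42,15,50],[65,69,21,66],[42,92,48],{"c":11,"l":85,"n":42,"wll":11}],"xxu":49}
After op 10 (remove /x/1/3): {"tl":[[26,55]],"x":[[44,42,15,50],[65,69,21],[42,92,48],{"c":11,"l":85,"n":42,"wll":11}],"xxu":49}
After op 11 (add /uou 59): {"tl":[[26,55]],"uou":59,"x":[[44,42,15,50],[65,69,21],[42,92,48],{"c":11,"l":85,"n":42,"wll":11}],"xxu":49}
After op 12 (replace /x/2 85): {"tl":[[26,55]],"uou":59,"x":[[44,42,15,50],[65,69,21],85,{"c":11,"l":85,"n":42,"wll":11}],"xxu":49}
Value at /xxu: 49

Answer: 49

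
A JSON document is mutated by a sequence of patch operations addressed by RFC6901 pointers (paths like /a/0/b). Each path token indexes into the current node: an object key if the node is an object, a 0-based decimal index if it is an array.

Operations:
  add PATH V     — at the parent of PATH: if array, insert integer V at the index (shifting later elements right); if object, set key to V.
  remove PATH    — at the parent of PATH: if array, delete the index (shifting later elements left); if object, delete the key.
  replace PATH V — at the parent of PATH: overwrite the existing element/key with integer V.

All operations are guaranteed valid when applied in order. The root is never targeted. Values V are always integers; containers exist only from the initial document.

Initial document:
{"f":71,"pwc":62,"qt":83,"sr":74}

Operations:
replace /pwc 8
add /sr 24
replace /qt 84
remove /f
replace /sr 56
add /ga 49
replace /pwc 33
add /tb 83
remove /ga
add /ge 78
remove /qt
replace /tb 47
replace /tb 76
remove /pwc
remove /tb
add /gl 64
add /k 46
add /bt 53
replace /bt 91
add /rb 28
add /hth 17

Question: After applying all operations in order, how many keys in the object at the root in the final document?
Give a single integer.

After op 1 (replace /pwc 8): {"f":71,"pwc":8,"qt":83,"sr":74}
After op 2 (add /sr 24): {"f":71,"pwc":8,"qt":83,"sr":24}
After op 3 (replace /qt 84): {"f":71,"pwc":8,"qt":84,"sr":24}
After op 4 (remove /f): {"pwc":8,"qt":84,"sr":24}
After op 5 (replace /sr 56): {"pwc":8,"qt":84,"sr":56}
After op 6 (add /ga 49): {"ga":49,"pwc":8,"qt":84,"sr":56}
After op 7 (replace /pwc 33): {"ga":49,"pwc":33,"qt":84,"sr":56}
After op 8 (add /tb 83): {"ga":49,"pwc":33,"qt":84,"sr":56,"tb":83}
After op 9 (remove /ga): {"pwc":33,"qt":84,"sr":56,"tb":83}
After op 10 (add /ge 78): {"ge":78,"pwc":33,"qt":84,"sr":56,"tb":83}
After op 11 (remove /qt): {"ge":78,"pwc":33,"sr":56,"tb":83}
After op 12 (replace /tb 47): {"ge":78,"pwc":33,"sr":56,"tb":47}
After op 13 (replace /tb 76): {"ge":78,"pwc":33,"sr":56,"tb":76}
After op 14 (remove /pwc): {"ge":78,"sr":56,"tb":76}
After op 15 (remove /tb): {"ge":78,"sr":56}
After op 16 (add /gl 64): {"ge":78,"gl":64,"sr":56}
After op 17 (add /k 46): {"ge":78,"gl":64,"k":46,"sr":56}
After op 18 (add /bt 53): {"bt":53,"ge":78,"gl":64,"k":46,"sr":56}
After op 19 (replace /bt 91): {"bt":91,"ge":78,"gl":64,"k":46,"sr":56}
After op 20 (add /rb 28): {"bt":91,"ge":78,"gl":64,"k":46,"rb":28,"sr":56}
After op 21 (add /hth 17): {"bt":91,"ge":78,"gl":64,"hth":17,"k":46,"rb":28,"sr":56}
Size at the root: 7

Answer: 7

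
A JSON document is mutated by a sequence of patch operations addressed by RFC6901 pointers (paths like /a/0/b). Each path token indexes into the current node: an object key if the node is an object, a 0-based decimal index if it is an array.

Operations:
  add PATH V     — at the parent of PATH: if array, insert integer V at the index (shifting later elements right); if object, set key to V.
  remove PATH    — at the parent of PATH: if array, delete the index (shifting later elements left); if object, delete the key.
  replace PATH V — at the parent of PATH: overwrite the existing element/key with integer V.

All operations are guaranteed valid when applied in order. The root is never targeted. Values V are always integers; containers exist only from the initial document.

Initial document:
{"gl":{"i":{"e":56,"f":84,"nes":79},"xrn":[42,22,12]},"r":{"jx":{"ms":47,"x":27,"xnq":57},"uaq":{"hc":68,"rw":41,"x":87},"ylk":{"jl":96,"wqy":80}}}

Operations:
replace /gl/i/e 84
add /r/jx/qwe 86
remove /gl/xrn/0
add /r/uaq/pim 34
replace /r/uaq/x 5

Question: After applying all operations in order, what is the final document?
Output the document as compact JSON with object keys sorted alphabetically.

Answer: {"gl":{"i":{"e":84,"f":84,"nes":79},"xrn":[22,12]},"r":{"jx":{"ms":47,"qwe":86,"x":27,"xnq":57},"uaq":{"hc":68,"pim":34,"rw":41,"x":5},"ylk":{"jl":96,"wqy":80}}}

Derivation:
After op 1 (replace /gl/i/e 84): {"gl":{"i":{"e":84,"f":84,"nes":79},"xrn":[42,22,12]},"r":{"jx":{"ms":47,"x":27,"xnq":57},"uaq":{"hc":68,"rw":41,"x":87},"ylk":{"jl":96,"wqy":80}}}
After op 2 (add /r/jx/qwe 86): {"gl":{"i":{"e":84,"f":84,"nes":79},"xrn":[42,22,12]},"r":{"jx":{"ms":47,"qwe":86,"x":27,"xnq":57},"uaq":{"hc":68,"rw":41,"x":87},"ylk":{"jl":96,"wqy":80}}}
After op 3 (remove /gl/xrn/0): {"gl":{"i":{"e":84,"f":84,"nes":79},"xrn":[22,12]},"r":{"jx":{"ms":47,"qwe":86,"x":27,"xnq":57},"uaq":{"hc":68,"rw":41,"x":87},"ylk":{"jl":96,"wqy":80}}}
After op 4 (add /r/uaq/pim 34): {"gl":{"i":{"e":84,"f":84,"nes":79},"xrn":[22,12]},"r":{"jx":{"ms":47,"qwe":86,"x":27,"xnq":57},"uaq":{"hc":68,"pim":34,"rw":41,"x":87},"ylk":{"jl":96,"wqy":80}}}
After op 5 (replace /r/uaq/x 5): {"gl":{"i":{"e":84,"f":84,"nes":79},"xrn":[22,12]},"r":{"jx":{"ms":47,"qwe":86,"x":27,"xnq":57},"uaq":{"hc":68,"pim":34,"rw":41,"x":5},"ylk":{"jl":96,"wqy":80}}}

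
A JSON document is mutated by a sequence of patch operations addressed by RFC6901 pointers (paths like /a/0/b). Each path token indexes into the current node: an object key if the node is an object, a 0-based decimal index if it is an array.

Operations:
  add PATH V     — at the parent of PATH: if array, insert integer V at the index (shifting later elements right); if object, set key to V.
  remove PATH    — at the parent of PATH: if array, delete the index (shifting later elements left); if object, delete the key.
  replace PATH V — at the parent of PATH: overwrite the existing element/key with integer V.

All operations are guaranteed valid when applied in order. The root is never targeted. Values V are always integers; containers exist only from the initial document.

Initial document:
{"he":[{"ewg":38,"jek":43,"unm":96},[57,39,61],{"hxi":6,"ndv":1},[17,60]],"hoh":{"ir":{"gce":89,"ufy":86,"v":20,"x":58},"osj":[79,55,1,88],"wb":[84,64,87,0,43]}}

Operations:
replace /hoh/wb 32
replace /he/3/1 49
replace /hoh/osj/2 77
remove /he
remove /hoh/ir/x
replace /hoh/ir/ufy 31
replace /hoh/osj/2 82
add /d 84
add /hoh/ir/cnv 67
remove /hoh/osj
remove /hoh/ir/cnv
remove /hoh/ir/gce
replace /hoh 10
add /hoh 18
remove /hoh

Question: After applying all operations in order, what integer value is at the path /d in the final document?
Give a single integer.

After op 1 (replace /hoh/wb 32): {"he":[{"ewg":38,"jek":43,"unm":96},[57,39,61],{"hxi":6,"ndv":1},[17,60]],"hoh":{"ir":{"gce":89,"ufy":86,"v":20,"x":58},"osj":[79,55,1,88],"wb":32}}
After op 2 (replace /he/3/1 49): {"he":[{"ewg":38,"jek":43,"unm":96},[57,39,61],{"hxi":6,"ndv":1},[17,49]],"hoh":{"ir":{"gce":89,"ufy":86,"v":20,"x":58},"osj":[79,55,1,88],"wb":32}}
After op 3 (replace /hoh/osj/2 77): {"he":[{"ewg":38,"jek":43,"unm":96},[57,39,61],{"hxi":6,"ndv":1},[17,49]],"hoh":{"ir":{"gce":89,"ufy":86,"v":20,"x":58},"osj":[79,55,77,88],"wb":32}}
After op 4 (remove /he): {"hoh":{"ir":{"gce":89,"ufy":86,"v":20,"x":58},"osj":[79,55,77,88],"wb":32}}
After op 5 (remove /hoh/ir/x): {"hoh":{"ir":{"gce":89,"ufy":86,"v":20},"osj":[79,55,77,88],"wb":32}}
After op 6 (replace /hoh/ir/ufy 31): {"hoh":{"ir":{"gce":89,"ufy":31,"v":20},"osj":[79,55,77,88],"wb":32}}
After op 7 (replace /hoh/osj/2 82): {"hoh":{"ir":{"gce":89,"ufy":31,"v":20},"osj":[79,55,82,88],"wb":32}}
After op 8 (add /d 84): {"d":84,"hoh":{"ir":{"gce":89,"ufy":31,"v":20},"osj":[79,55,82,88],"wb":32}}
After op 9 (add /hoh/ir/cnv 67): {"d":84,"hoh":{"ir":{"cnv":67,"gce":89,"ufy":31,"v":20},"osj":[79,55,82,88],"wb":32}}
After op 10 (remove /hoh/osj): {"d":84,"hoh":{"ir":{"cnv":67,"gce":89,"ufy":31,"v":20},"wb":32}}
After op 11 (remove /hoh/ir/cnv): {"d":84,"hoh":{"ir":{"gce":89,"ufy":31,"v":20},"wb":32}}
After op 12 (remove /hoh/ir/gce): {"d":84,"hoh":{"ir":{"ufy":31,"v":20},"wb":32}}
After op 13 (replace /hoh 10): {"d":84,"hoh":10}
After op 14 (add /hoh 18): {"d":84,"hoh":18}
After op 15 (remove /hoh): {"d":84}
Value at /d: 84

Answer: 84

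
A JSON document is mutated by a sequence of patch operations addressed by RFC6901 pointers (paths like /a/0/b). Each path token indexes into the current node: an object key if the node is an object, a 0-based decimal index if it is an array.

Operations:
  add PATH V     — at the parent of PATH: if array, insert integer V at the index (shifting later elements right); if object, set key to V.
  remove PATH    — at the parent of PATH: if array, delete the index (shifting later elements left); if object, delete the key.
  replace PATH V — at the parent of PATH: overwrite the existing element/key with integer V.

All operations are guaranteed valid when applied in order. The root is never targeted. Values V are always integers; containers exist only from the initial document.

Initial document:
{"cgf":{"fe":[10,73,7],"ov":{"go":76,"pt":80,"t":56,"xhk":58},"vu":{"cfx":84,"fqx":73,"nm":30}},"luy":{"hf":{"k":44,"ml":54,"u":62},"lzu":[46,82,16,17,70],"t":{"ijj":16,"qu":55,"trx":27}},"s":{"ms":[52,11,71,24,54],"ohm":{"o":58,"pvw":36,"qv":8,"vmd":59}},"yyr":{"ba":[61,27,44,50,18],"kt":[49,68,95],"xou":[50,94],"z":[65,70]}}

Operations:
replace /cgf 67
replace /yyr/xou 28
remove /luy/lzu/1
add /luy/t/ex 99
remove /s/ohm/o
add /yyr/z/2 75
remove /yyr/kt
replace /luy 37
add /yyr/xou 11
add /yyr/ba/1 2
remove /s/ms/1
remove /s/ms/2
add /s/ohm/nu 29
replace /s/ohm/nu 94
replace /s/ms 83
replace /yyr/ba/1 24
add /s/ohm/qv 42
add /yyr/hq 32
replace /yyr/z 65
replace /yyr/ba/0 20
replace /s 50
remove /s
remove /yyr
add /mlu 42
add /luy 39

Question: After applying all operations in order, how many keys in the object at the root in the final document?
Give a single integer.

After op 1 (replace /cgf 67): {"cgf":67,"luy":{"hf":{"k":44,"ml":54,"u":62},"lzu":[46,82,16,17,70],"t":{"ijj":16,"qu":55,"trx":27}},"s":{"ms":[52,11,71,24,54],"ohm":{"o":58,"pvw":36,"qv":8,"vmd":59}},"yyr":{"ba":[61,27,44,50,18],"kt":[49,68,95],"xou":[50,94],"z":[65,70]}}
After op 2 (replace /yyr/xou 28): {"cgf":67,"luy":{"hf":{"k":44,"ml":54,"u":62},"lzu":[46,82,16,17,70],"t":{"ijj":16,"qu":55,"trx":27}},"s":{"ms":[52,11,71,24,54],"ohm":{"o":58,"pvw":36,"qv":8,"vmd":59}},"yyr":{"ba":[61,27,44,50,18],"kt":[49,68,95],"xou":28,"z":[65,70]}}
After op 3 (remove /luy/lzu/1): {"cgf":67,"luy":{"hf":{"k":44,"ml":54,"u":62},"lzu":[46,16,17,70],"t":{"ijj":16,"qu":55,"trx":27}},"s":{"ms":[52,11,71,24,54],"ohm":{"o":58,"pvw":36,"qv":8,"vmd":59}},"yyr":{"ba":[61,27,44,50,18],"kt":[49,68,95],"xou":28,"z":[65,70]}}
After op 4 (add /luy/t/ex 99): {"cgf":67,"luy":{"hf":{"k":44,"ml":54,"u":62},"lzu":[46,16,17,70],"t":{"ex":99,"ijj":16,"qu":55,"trx":27}},"s":{"ms":[52,11,71,24,54],"ohm":{"o":58,"pvw":36,"qv":8,"vmd":59}},"yyr":{"ba":[61,27,44,50,18],"kt":[49,68,95],"xou":28,"z":[65,70]}}
After op 5 (remove /s/ohm/o): {"cgf":67,"luy":{"hf":{"k":44,"ml":54,"u":62},"lzu":[46,16,17,70],"t":{"ex":99,"ijj":16,"qu":55,"trx":27}},"s":{"ms":[52,11,71,24,54],"ohm":{"pvw":36,"qv":8,"vmd":59}},"yyr":{"ba":[61,27,44,50,18],"kt":[49,68,95],"xou":28,"z":[65,70]}}
After op 6 (add /yyr/z/2 75): {"cgf":67,"luy":{"hf":{"k":44,"ml":54,"u":62},"lzu":[46,16,17,70],"t":{"ex":99,"ijj":16,"qu":55,"trx":27}},"s":{"ms":[52,11,71,24,54],"ohm":{"pvw":36,"qv":8,"vmd":59}},"yyr":{"ba":[61,27,44,50,18],"kt":[49,68,95],"xou":28,"z":[65,70,75]}}
After op 7 (remove /yyr/kt): {"cgf":67,"luy":{"hf":{"k":44,"ml":54,"u":62},"lzu":[46,16,17,70],"t":{"ex":99,"ijj":16,"qu":55,"trx":27}},"s":{"ms":[52,11,71,24,54],"ohm":{"pvw":36,"qv":8,"vmd":59}},"yyr":{"ba":[61,27,44,50,18],"xou":28,"z":[65,70,75]}}
After op 8 (replace /luy 37): {"cgf":67,"luy":37,"s":{"ms":[52,11,71,24,54],"ohm":{"pvw":36,"qv":8,"vmd":59}},"yyr":{"ba":[61,27,44,50,18],"xou":28,"z":[65,70,75]}}
After op 9 (add /yyr/xou 11): {"cgf":67,"luy":37,"s":{"ms":[52,11,71,24,54],"ohm":{"pvw":36,"qv":8,"vmd":59}},"yyr":{"ba":[61,27,44,50,18],"xou":11,"z":[65,70,75]}}
After op 10 (add /yyr/ba/1 2): {"cgf":67,"luy":37,"s":{"ms":[52,11,71,24,54],"ohm":{"pvw":36,"qv":8,"vmd":59}},"yyr":{"ba":[61,2,27,44,50,18],"xou":11,"z":[65,70,75]}}
After op 11 (remove /s/ms/1): {"cgf":67,"luy":37,"s":{"ms":[52,71,24,54],"ohm":{"pvw":36,"qv":8,"vmd":59}},"yyr":{"ba":[61,2,27,44,50,18],"xou":11,"z":[65,70,75]}}
After op 12 (remove /s/ms/2): {"cgf":67,"luy":37,"s":{"ms":[52,71,54],"ohm":{"pvw":36,"qv":8,"vmd":59}},"yyr":{"ba":[61,2,27,44,50,18],"xou":11,"z":[65,70,75]}}
After op 13 (add /s/ohm/nu 29): {"cgf":67,"luy":37,"s":{"ms":[52,71,54],"ohm":{"nu":29,"pvw":36,"qv":8,"vmd":59}},"yyr":{"ba":[61,2,27,44,50,18],"xou":11,"z":[65,70,75]}}
After op 14 (replace /s/ohm/nu 94): {"cgf":67,"luy":37,"s":{"ms":[52,71,54],"ohm":{"nu":94,"pvw":36,"qv":8,"vmd":59}},"yyr":{"ba":[61,2,27,44,50,18],"xou":11,"z":[65,70,75]}}
After op 15 (replace /s/ms 83): {"cgf":67,"luy":37,"s":{"ms":83,"ohm":{"nu":94,"pvw":36,"qv":8,"vmd":59}},"yyr":{"ba":[61,2,27,44,50,18],"xou":11,"z":[65,70,75]}}
After op 16 (replace /yyr/ba/1 24): {"cgf":67,"luy":37,"s":{"ms":83,"ohm":{"nu":94,"pvw":36,"qv":8,"vmd":59}},"yyr":{"ba":[61,24,27,44,50,18],"xou":11,"z":[65,70,75]}}
After op 17 (add /s/ohm/qv 42): {"cgf":67,"luy":37,"s":{"ms":83,"ohm":{"nu":94,"pvw":36,"qv":42,"vmd":59}},"yyr":{"ba":[61,24,27,44,50,18],"xou":11,"z":[65,70,75]}}
After op 18 (add /yyr/hq 32): {"cgf":67,"luy":37,"s":{"ms":83,"ohm":{"nu":94,"pvw":36,"qv":42,"vmd":59}},"yyr":{"ba":[61,24,27,44,50,18],"hq":32,"xou":11,"z":[65,70,75]}}
After op 19 (replace /yyr/z 65): {"cgf":67,"luy":37,"s":{"ms":83,"ohm":{"nu":94,"pvw":36,"qv":42,"vmd":59}},"yyr":{"ba":[61,24,27,44,50,18],"hq":32,"xou":11,"z":65}}
After op 20 (replace /yyr/ba/0 20): {"cgf":67,"luy":37,"s":{"ms":83,"ohm":{"nu":94,"pvw":36,"qv":42,"vmd":59}},"yyr":{"ba":[20,24,27,44,50,18],"hq":32,"xou":11,"z":65}}
After op 21 (replace /s 50): {"cgf":67,"luy":37,"s":50,"yyr":{"ba":[20,24,27,44,50,18],"hq":32,"xou":11,"z":65}}
After op 22 (remove /s): {"cgf":67,"luy":37,"yyr":{"ba":[20,24,27,44,50,18],"hq":32,"xou":11,"z":65}}
After op 23 (remove /yyr): {"cgf":67,"luy":37}
After op 24 (add /mlu 42): {"cgf":67,"luy":37,"mlu":42}
After op 25 (add /luy 39): {"cgf":67,"luy":39,"mlu":42}
Size at the root: 3

Answer: 3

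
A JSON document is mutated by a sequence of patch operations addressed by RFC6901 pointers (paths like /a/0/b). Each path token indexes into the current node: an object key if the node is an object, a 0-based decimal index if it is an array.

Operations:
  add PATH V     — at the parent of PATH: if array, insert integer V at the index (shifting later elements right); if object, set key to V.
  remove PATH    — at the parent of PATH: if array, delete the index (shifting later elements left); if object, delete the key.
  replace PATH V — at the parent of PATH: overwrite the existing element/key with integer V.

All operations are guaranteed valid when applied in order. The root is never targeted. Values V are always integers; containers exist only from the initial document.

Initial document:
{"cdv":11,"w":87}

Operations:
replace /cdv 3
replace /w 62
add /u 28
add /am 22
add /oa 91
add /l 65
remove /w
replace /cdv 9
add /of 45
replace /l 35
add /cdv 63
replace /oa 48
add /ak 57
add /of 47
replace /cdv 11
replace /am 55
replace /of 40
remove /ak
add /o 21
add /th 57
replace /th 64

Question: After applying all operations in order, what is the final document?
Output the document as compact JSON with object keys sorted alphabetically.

After op 1 (replace /cdv 3): {"cdv":3,"w":87}
After op 2 (replace /w 62): {"cdv":3,"w":62}
After op 3 (add /u 28): {"cdv":3,"u":28,"w":62}
After op 4 (add /am 22): {"am":22,"cdv":3,"u":28,"w":62}
After op 5 (add /oa 91): {"am":22,"cdv":3,"oa":91,"u":28,"w":62}
After op 6 (add /l 65): {"am":22,"cdv":3,"l":65,"oa":91,"u":28,"w":62}
After op 7 (remove /w): {"am":22,"cdv":3,"l":65,"oa":91,"u":28}
After op 8 (replace /cdv 9): {"am":22,"cdv":9,"l":65,"oa":91,"u":28}
After op 9 (add /of 45): {"am":22,"cdv":9,"l":65,"oa":91,"of":45,"u":28}
After op 10 (replace /l 35): {"am":22,"cdv":9,"l":35,"oa":91,"of":45,"u":28}
After op 11 (add /cdv 63): {"am":22,"cdv":63,"l":35,"oa":91,"of":45,"u":28}
After op 12 (replace /oa 48): {"am":22,"cdv":63,"l":35,"oa":48,"of":45,"u":28}
After op 13 (add /ak 57): {"ak":57,"am":22,"cdv":63,"l":35,"oa":48,"of":45,"u":28}
After op 14 (add /of 47): {"ak":57,"am":22,"cdv":63,"l":35,"oa":48,"of":47,"u":28}
After op 15 (replace /cdv 11): {"ak":57,"am":22,"cdv":11,"l":35,"oa":48,"of":47,"u":28}
After op 16 (replace /am 55): {"ak":57,"am":55,"cdv":11,"l":35,"oa":48,"of":47,"u":28}
After op 17 (replace /of 40): {"ak":57,"am":55,"cdv":11,"l":35,"oa":48,"of":40,"u":28}
After op 18 (remove /ak): {"am":55,"cdv":11,"l":35,"oa":48,"of":40,"u":28}
After op 19 (add /o 21): {"am":55,"cdv":11,"l":35,"o":21,"oa":48,"of":40,"u":28}
After op 20 (add /th 57): {"am":55,"cdv":11,"l":35,"o":21,"oa":48,"of":40,"th":57,"u":28}
After op 21 (replace /th 64): {"am":55,"cdv":11,"l":35,"o":21,"oa":48,"of":40,"th":64,"u":28}

Answer: {"am":55,"cdv":11,"l":35,"o":21,"oa":48,"of":40,"th":64,"u":28}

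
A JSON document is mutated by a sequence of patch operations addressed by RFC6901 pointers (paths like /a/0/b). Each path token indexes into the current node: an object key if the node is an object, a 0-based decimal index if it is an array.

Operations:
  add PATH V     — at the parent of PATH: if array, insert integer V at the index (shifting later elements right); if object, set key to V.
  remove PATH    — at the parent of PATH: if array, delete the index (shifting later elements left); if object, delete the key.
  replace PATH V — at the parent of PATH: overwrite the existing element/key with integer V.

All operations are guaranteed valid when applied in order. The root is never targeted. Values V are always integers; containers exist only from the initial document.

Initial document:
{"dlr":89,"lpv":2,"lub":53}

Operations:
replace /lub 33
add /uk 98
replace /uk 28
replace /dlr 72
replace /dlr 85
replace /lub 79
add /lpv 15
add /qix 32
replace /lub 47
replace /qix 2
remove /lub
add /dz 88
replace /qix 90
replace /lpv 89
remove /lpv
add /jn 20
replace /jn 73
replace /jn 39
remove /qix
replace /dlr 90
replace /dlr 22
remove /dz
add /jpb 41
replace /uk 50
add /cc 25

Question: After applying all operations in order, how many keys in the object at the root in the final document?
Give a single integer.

After op 1 (replace /lub 33): {"dlr":89,"lpv":2,"lub":33}
After op 2 (add /uk 98): {"dlr":89,"lpv":2,"lub":33,"uk":98}
After op 3 (replace /uk 28): {"dlr":89,"lpv":2,"lub":33,"uk":28}
After op 4 (replace /dlr 72): {"dlr":72,"lpv":2,"lub":33,"uk":28}
After op 5 (replace /dlr 85): {"dlr":85,"lpv":2,"lub":33,"uk":28}
After op 6 (replace /lub 79): {"dlr":85,"lpv":2,"lub":79,"uk":28}
After op 7 (add /lpv 15): {"dlr":85,"lpv":15,"lub":79,"uk":28}
After op 8 (add /qix 32): {"dlr":85,"lpv":15,"lub":79,"qix":32,"uk":28}
After op 9 (replace /lub 47): {"dlr":85,"lpv":15,"lub":47,"qix":32,"uk":28}
After op 10 (replace /qix 2): {"dlr":85,"lpv":15,"lub":47,"qix":2,"uk":28}
After op 11 (remove /lub): {"dlr":85,"lpv":15,"qix":2,"uk":28}
After op 12 (add /dz 88): {"dlr":85,"dz":88,"lpv":15,"qix":2,"uk":28}
After op 13 (replace /qix 90): {"dlr":85,"dz":88,"lpv":15,"qix":90,"uk":28}
After op 14 (replace /lpv 89): {"dlr":85,"dz":88,"lpv":89,"qix":90,"uk":28}
After op 15 (remove /lpv): {"dlr":85,"dz":88,"qix":90,"uk":28}
After op 16 (add /jn 20): {"dlr":85,"dz":88,"jn":20,"qix":90,"uk":28}
After op 17 (replace /jn 73): {"dlr":85,"dz":88,"jn":73,"qix":90,"uk":28}
After op 18 (replace /jn 39): {"dlr":85,"dz":88,"jn":39,"qix":90,"uk":28}
After op 19 (remove /qix): {"dlr":85,"dz":88,"jn":39,"uk":28}
After op 20 (replace /dlr 90): {"dlr":90,"dz":88,"jn":39,"uk":28}
After op 21 (replace /dlr 22): {"dlr":22,"dz":88,"jn":39,"uk":28}
After op 22 (remove /dz): {"dlr":22,"jn":39,"uk":28}
After op 23 (add /jpb 41): {"dlr":22,"jn":39,"jpb":41,"uk":28}
After op 24 (replace /uk 50): {"dlr":22,"jn":39,"jpb":41,"uk":50}
After op 25 (add /cc 25): {"cc":25,"dlr":22,"jn":39,"jpb":41,"uk":50}
Size at the root: 5

Answer: 5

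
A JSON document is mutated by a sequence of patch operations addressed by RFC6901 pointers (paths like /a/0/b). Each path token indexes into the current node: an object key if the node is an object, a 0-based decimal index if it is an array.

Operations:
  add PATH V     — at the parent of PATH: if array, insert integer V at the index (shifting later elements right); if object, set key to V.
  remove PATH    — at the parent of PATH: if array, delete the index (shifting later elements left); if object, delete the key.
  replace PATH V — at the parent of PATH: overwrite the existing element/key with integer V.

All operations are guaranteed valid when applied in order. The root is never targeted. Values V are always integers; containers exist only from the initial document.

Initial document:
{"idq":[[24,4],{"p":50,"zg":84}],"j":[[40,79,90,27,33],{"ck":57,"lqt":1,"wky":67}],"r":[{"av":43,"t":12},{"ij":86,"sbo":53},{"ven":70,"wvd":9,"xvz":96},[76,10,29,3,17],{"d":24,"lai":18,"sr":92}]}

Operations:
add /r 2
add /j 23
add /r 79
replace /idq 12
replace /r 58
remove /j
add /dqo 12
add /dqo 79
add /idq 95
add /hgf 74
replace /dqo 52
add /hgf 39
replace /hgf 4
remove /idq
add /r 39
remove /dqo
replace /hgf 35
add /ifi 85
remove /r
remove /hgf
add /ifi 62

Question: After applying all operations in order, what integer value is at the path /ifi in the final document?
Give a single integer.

Answer: 62

Derivation:
After op 1 (add /r 2): {"idq":[[24,4],{"p":50,"zg":84}],"j":[[40,79,90,27,33],{"ck":57,"lqt":1,"wky":67}],"r":2}
After op 2 (add /j 23): {"idq":[[24,4],{"p":50,"zg":84}],"j":23,"r":2}
After op 3 (add /r 79): {"idq":[[24,4],{"p":50,"zg":84}],"j":23,"r":79}
After op 4 (replace /idq 12): {"idq":12,"j":23,"r":79}
After op 5 (replace /r 58): {"idq":12,"j":23,"r":58}
After op 6 (remove /j): {"idq":12,"r":58}
After op 7 (add /dqo 12): {"dqo":12,"idq":12,"r":58}
After op 8 (add /dqo 79): {"dqo":79,"idq":12,"r":58}
After op 9 (add /idq 95): {"dqo":79,"idq":95,"r":58}
After op 10 (add /hgf 74): {"dqo":79,"hgf":74,"idq":95,"r":58}
After op 11 (replace /dqo 52): {"dqo":52,"hgf":74,"idq":95,"r":58}
After op 12 (add /hgf 39): {"dqo":52,"hgf":39,"idq":95,"r":58}
After op 13 (replace /hgf 4): {"dqo":52,"hgf":4,"idq":95,"r":58}
After op 14 (remove /idq): {"dqo":52,"hgf":4,"r":58}
After op 15 (add /r 39): {"dqo":52,"hgf":4,"r":39}
After op 16 (remove /dqo): {"hgf":4,"r":39}
After op 17 (replace /hgf 35): {"hgf":35,"r":39}
After op 18 (add /ifi 85): {"hgf":35,"ifi":85,"r":39}
After op 19 (remove /r): {"hgf":35,"ifi":85}
After op 20 (remove /hgf): {"ifi":85}
After op 21 (add /ifi 62): {"ifi":62}
Value at /ifi: 62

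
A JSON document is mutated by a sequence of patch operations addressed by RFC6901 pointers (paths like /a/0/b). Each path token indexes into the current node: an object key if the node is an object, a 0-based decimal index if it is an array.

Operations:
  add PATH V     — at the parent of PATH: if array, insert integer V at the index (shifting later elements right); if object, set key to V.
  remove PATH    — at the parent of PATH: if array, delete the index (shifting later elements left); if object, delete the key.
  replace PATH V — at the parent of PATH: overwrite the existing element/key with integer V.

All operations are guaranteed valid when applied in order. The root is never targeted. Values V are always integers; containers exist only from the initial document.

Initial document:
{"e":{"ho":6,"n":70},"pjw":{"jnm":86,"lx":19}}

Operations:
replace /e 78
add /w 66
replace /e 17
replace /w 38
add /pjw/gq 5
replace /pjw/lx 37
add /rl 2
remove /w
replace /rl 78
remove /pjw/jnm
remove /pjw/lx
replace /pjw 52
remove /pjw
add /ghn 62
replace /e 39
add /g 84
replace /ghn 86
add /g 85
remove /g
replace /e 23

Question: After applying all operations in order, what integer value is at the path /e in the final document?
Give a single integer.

After op 1 (replace /e 78): {"e":78,"pjw":{"jnm":86,"lx":19}}
After op 2 (add /w 66): {"e":78,"pjw":{"jnm":86,"lx":19},"w":66}
After op 3 (replace /e 17): {"e":17,"pjw":{"jnm":86,"lx":19},"w":66}
After op 4 (replace /w 38): {"e":17,"pjw":{"jnm":86,"lx":19},"w":38}
After op 5 (add /pjw/gq 5): {"e":17,"pjw":{"gq":5,"jnm":86,"lx":19},"w":38}
After op 6 (replace /pjw/lx 37): {"e":17,"pjw":{"gq":5,"jnm":86,"lx":37},"w":38}
After op 7 (add /rl 2): {"e":17,"pjw":{"gq":5,"jnm":86,"lx":37},"rl":2,"w":38}
After op 8 (remove /w): {"e":17,"pjw":{"gq":5,"jnm":86,"lx":37},"rl":2}
After op 9 (replace /rl 78): {"e":17,"pjw":{"gq":5,"jnm":86,"lx":37},"rl":78}
After op 10 (remove /pjw/jnm): {"e":17,"pjw":{"gq":5,"lx":37},"rl":78}
After op 11 (remove /pjw/lx): {"e":17,"pjw":{"gq":5},"rl":78}
After op 12 (replace /pjw 52): {"e":17,"pjw":52,"rl":78}
After op 13 (remove /pjw): {"e":17,"rl":78}
After op 14 (add /ghn 62): {"e":17,"ghn":62,"rl":78}
After op 15 (replace /e 39): {"e":39,"ghn":62,"rl":78}
After op 16 (add /g 84): {"e":39,"g":84,"ghn":62,"rl":78}
After op 17 (replace /ghn 86): {"e":39,"g":84,"ghn":86,"rl":78}
After op 18 (add /g 85): {"e":39,"g":85,"ghn":86,"rl":78}
After op 19 (remove /g): {"e":39,"ghn":86,"rl":78}
After op 20 (replace /e 23): {"e":23,"ghn":86,"rl":78}
Value at /e: 23

Answer: 23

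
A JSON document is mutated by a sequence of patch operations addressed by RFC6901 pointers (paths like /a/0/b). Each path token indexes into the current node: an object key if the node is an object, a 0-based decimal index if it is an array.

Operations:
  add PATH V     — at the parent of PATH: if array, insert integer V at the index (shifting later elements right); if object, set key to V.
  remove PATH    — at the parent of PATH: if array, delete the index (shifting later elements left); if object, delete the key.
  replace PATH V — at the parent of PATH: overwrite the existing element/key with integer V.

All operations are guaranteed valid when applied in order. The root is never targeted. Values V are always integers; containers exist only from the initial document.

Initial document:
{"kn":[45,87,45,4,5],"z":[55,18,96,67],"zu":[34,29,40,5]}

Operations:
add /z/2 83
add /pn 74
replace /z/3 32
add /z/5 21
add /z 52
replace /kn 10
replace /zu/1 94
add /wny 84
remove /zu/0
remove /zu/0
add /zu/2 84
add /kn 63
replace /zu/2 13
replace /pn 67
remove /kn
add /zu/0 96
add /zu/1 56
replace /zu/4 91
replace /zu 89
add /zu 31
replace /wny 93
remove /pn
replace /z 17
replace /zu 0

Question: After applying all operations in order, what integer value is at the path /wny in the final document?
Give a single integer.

Answer: 93

Derivation:
After op 1 (add /z/2 83): {"kn":[45,87,45,4,5],"z":[55,18,83,96,67],"zu":[34,29,40,5]}
After op 2 (add /pn 74): {"kn":[45,87,45,4,5],"pn":74,"z":[55,18,83,96,67],"zu":[34,29,40,5]}
After op 3 (replace /z/3 32): {"kn":[45,87,45,4,5],"pn":74,"z":[55,18,83,32,67],"zu":[34,29,40,5]}
After op 4 (add /z/5 21): {"kn":[45,87,45,4,5],"pn":74,"z":[55,18,83,32,67,21],"zu":[34,29,40,5]}
After op 5 (add /z 52): {"kn":[45,87,45,4,5],"pn":74,"z":52,"zu":[34,29,40,5]}
After op 6 (replace /kn 10): {"kn":10,"pn":74,"z":52,"zu":[34,29,40,5]}
After op 7 (replace /zu/1 94): {"kn":10,"pn":74,"z":52,"zu":[34,94,40,5]}
After op 8 (add /wny 84): {"kn":10,"pn":74,"wny":84,"z":52,"zu":[34,94,40,5]}
After op 9 (remove /zu/0): {"kn":10,"pn":74,"wny":84,"z":52,"zu":[94,40,5]}
After op 10 (remove /zu/0): {"kn":10,"pn":74,"wny":84,"z":52,"zu":[40,5]}
After op 11 (add /zu/2 84): {"kn":10,"pn":74,"wny":84,"z":52,"zu":[40,5,84]}
After op 12 (add /kn 63): {"kn":63,"pn":74,"wny":84,"z":52,"zu":[40,5,84]}
After op 13 (replace /zu/2 13): {"kn":63,"pn":74,"wny":84,"z":52,"zu":[40,5,13]}
After op 14 (replace /pn 67): {"kn":63,"pn":67,"wny":84,"z":52,"zu":[40,5,13]}
After op 15 (remove /kn): {"pn":67,"wny":84,"z":52,"zu":[40,5,13]}
After op 16 (add /zu/0 96): {"pn":67,"wny":84,"z":52,"zu":[96,40,5,13]}
After op 17 (add /zu/1 56): {"pn":67,"wny":84,"z":52,"zu":[96,56,40,5,13]}
After op 18 (replace /zu/4 91): {"pn":67,"wny":84,"z":52,"zu":[96,56,40,5,91]}
After op 19 (replace /zu 89): {"pn":67,"wny":84,"z":52,"zu":89}
After op 20 (add /zu 31): {"pn":67,"wny":84,"z":52,"zu":31}
After op 21 (replace /wny 93): {"pn":67,"wny":93,"z":52,"zu":31}
After op 22 (remove /pn): {"wny":93,"z":52,"zu":31}
After op 23 (replace /z 17): {"wny":93,"z":17,"zu":31}
After op 24 (replace /zu 0): {"wny":93,"z":17,"zu":0}
Value at /wny: 93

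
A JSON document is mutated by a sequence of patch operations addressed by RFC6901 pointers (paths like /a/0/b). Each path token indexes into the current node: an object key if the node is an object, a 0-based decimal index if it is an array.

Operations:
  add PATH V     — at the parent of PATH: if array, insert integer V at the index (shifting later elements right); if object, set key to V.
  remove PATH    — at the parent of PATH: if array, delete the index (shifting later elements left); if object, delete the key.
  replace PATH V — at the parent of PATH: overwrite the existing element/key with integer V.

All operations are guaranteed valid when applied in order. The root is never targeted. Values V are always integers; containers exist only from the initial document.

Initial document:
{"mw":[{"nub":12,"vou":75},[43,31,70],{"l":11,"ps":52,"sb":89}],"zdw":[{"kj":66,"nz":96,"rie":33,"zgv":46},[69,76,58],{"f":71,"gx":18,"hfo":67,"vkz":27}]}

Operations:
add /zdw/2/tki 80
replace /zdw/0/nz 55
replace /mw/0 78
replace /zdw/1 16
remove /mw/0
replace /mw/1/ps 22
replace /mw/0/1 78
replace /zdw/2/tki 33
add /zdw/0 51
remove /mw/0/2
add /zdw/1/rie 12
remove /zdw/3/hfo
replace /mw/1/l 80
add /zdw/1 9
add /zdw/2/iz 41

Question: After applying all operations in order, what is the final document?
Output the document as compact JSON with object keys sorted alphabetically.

Answer: {"mw":[[43,78],{"l":80,"ps":22,"sb":89}],"zdw":[51,9,{"iz":41,"kj":66,"nz":55,"rie":12,"zgv":46},16,{"f":71,"gx":18,"tki":33,"vkz":27}]}

Derivation:
After op 1 (add /zdw/2/tki 80): {"mw":[{"nub":12,"vou":75},[43,31,70],{"l":11,"ps":52,"sb":89}],"zdw":[{"kj":66,"nz":96,"rie":33,"zgv":46},[69,76,58],{"f":71,"gx":18,"hfo":67,"tki":80,"vkz":27}]}
After op 2 (replace /zdw/0/nz 55): {"mw":[{"nub":12,"vou":75},[43,31,70],{"l":11,"ps":52,"sb":89}],"zdw":[{"kj":66,"nz":55,"rie":33,"zgv":46},[69,76,58],{"f":71,"gx":18,"hfo":67,"tki":80,"vkz":27}]}
After op 3 (replace /mw/0 78): {"mw":[78,[43,31,70],{"l":11,"ps":52,"sb":89}],"zdw":[{"kj":66,"nz":55,"rie":33,"zgv":46},[69,76,58],{"f":71,"gx":18,"hfo":67,"tki":80,"vkz":27}]}
After op 4 (replace /zdw/1 16): {"mw":[78,[43,31,70],{"l":11,"ps":52,"sb":89}],"zdw":[{"kj":66,"nz":55,"rie":33,"zgv":46},16,{"f":71,"gx":18,"hfo":67,"tki":80,"vkz":27}]}
After op 5 (remove /mw/0): {"mw":[[43,31,70],{"l":11,"ps":52,"sb":89}],"zdw":[{"kj":66,"nz":55,"rie":33,"zgv":46},16,{"f":71,"gx":18,"hfo":67,"tki":80,"vkz":27}]}
After op 6 (replace /mw/1/ps 22): {"mw":[[43,31,70],{"l":11,"ps":22,"sb":89}],"zdw":[{"kj":66,"nz":55,"rie":33,"zgv":46},16,{"f":71,"gx":18,"hfo":67,"tki":80,"vkz":27}]}
After op 7 (replace /mw/0/1 78): {"mw":[[43,78,70],{"l":11,"ps":22,"sb":89}],"zdw":[{"kj":66,"nz":55,"rie":33,"zgv":46},16,{"f":71,"gx":18,"hfo":67,"tki":80,"vkz":27}]}
After op 8 (replace /zdw/2/tki 33): {"mw":[[43,78,70],{"l":11,"ps":22,"sb":89}],"zdw":[{"kj":66,"nz":55,"rie":33,"zgv":46},16,{"f":71,"gx":18,"hfo":67,"tki":33,"vkz":27}]}
After op 9 (add /zdw/0 51): {"mw":[[43,78,70],{"l":11,"ps":22,"sb":89}],"zdw":[51,{"kj":66,"nz":55,"rie":33,"zgv":46},16,{"f":71,"gx":18,"hfo":67,"tki":33,"vkz":27}]}
After op 10 (remove /mw/0/2): {"mw":[[43,78],{"l":11,"ps":22,"sb":89}],"zdw":[51,{"kj":66,"nz":55,"rie":33,"zgv":46},16,{"f":71,"gx":18,"hfo":67,"tki":33,"vkz":27}]}
After op 11 (add /zdw/1/rie 12): {"mw":[[43,78],{"l":11,"ps":22,"sb":89}],"zdw":[51,{"kj":66,"nz":55,"rie":12,"zgv":46},16,{"f":71,"gx":18,"hfo":67,"tki":33,"vkz":27}]}
After op 12 (remove /zdw/3/hfo): {"mw":[[43,78],{"l":11,"ps":22,"sb":89}],"zdw":[51,{"kj":66,"nz":55,"rie":12,"zgv":46},16,{"f":71,"gx":18,"tki":33,"vkz":27}]}
After op 13 (replace /mw/1/l 80): {"mw":[[43,78],{"l":80,"ps":22,"sb":89}],"zdw":[51,{"kj":66,"nz":55,"rie":12,"zgv":46},16,{"f":71,"gx":18,"tki":33,"vkz":27}]}
After op 14 (add /zdw/1 9): {"mw":[[43,78],{"l":80,"ps":22,"sb":89}],"zdw":[51,9,{"kj":66,"nz":55,"rie":12,"zgv":46},16,{"f":71,"gx":18,"tki":33,"vkz":27}]}
After op 15 (add /zdw/2/iz 41): {"mw":[[43,78],{"l":80,"ps":22,"sb":89}],"zdw":[51,9,{"iz":41,"kj":66,"nz":55,"rie":12,"zgv":46},16,{"f":71,"gx":18,"tki":33,"vkz":27}]}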